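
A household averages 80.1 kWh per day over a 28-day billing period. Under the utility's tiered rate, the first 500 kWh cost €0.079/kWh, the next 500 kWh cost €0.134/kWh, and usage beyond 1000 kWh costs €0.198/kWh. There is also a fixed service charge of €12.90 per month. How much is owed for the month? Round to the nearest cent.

€365.47

Usage = 80.1 kWh/day × 28 days = 2242.8 kWh
First 500 kWh × €0.079 = €39.50
Next 500 kWh × €0.134 = €67.00
Remaining 1242.8 kWh × €0.198 = €246.07
Energy charge = €352.57; + service €12.90 = €365.47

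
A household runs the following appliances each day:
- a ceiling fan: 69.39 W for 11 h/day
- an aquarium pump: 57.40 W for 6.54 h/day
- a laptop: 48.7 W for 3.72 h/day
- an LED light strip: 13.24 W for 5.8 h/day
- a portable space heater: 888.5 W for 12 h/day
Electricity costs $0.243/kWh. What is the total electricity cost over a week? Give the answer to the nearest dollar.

ceiling fan: 69.39 W × 11 h × 7 d = 5,343 Wh = 5.343 kWh
aquarium pump: 57.40 W × 6.54 h × 7 d = 2,628 Wh = 2.628 kWh
laptop: 48.7 W × 3.72 h × 7 d = 1,268 Wh = 1.268 kWh
LED light strip: 13.24 W × 5.8 h × 7 d = 538 Wh = 0.5375 kWh
portable space heater: 888.5 W × 12 h × 7 d = 74,634 Wh = 74.63 kWh
Total energy = 5.343 + 2.628 + 1.268 + 0.5375 + 74.63 = 84.41 kWh
Cost = 84.41 kWh × $0.243 = $20.51 ≈ $21

$21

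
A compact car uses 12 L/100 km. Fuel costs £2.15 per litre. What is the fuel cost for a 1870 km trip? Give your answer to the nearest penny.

Fuel = 12 L/100 km × 1870 km / 100 = 224.4 L
Cost = 224.4 L × £2.15/L = £482.46

£482.46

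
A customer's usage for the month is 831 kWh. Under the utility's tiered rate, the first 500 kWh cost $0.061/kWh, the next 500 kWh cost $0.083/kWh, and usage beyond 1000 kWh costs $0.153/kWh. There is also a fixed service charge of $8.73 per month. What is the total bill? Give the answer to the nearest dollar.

First 500 kWh × $0.061 = $30.50
Next 331 kWh × $0.083 = $27.47
Remaining tier: 0 kWh (not reached)
Energy charge = $57.97; + service $8.73 = $66.70 ≈ $67

$67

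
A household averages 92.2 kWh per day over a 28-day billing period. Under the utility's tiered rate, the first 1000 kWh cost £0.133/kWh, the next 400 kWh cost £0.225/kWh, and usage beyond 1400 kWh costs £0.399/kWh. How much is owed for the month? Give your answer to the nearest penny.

£694.46

Usage = 92.2 kWh/day × 28 days = 2581.6 kWh
First 1000 kWh × £0.133 = £133.00
Next 400 kWh × £0.225 = £90.00
Remaining 1181.6 kWh × £0.399 = £471.46
Total = £694.46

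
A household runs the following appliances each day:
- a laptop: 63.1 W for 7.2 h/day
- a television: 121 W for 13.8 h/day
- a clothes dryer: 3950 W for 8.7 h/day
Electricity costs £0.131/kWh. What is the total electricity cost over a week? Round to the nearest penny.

£33.46

laptop: 63.1 W × 7.2 h × 7 d = 3,180 Wh = 3.18 kWh
television: 121 W × 13.8 h × 7 d = 11,689 Wh = 11.69 kWh
clothes dryer: 3950 W × 8.7 h × 7 d = 240,555 Wh = 240.6 kWh
Total energy = 3.18 + 11.69 + 240.6 = 255.4 kWh
Cost = 255.4 kWh × £0.131 = £33.46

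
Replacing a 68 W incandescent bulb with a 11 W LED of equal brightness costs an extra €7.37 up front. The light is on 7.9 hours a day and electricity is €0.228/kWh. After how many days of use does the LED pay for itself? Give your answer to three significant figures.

Power saved = 68 − 11 = 57 W
Daily energy saved = 57 W × 7.9 h = 450.3 Wh = 0.4503 kWh
Daily savings = 0.4503 × €0.228 = €0.1027
Payback = €7.37 / €0.1027 per day = 71.78 days

71.8 days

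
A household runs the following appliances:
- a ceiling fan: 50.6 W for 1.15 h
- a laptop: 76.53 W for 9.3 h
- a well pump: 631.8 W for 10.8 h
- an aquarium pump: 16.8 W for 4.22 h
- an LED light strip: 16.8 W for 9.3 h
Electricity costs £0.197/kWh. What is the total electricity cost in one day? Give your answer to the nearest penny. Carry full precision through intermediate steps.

£1.54

ceiling fan: 50.6 W × 1.15 h = 58 Wh = 0.05819 kWh
laptop: 76.53 W × 9.3 h = 712 Wh = 0.7117 kWh
well pump: 631.8 W × 10.8 h = 6,823 Wh = 6.823 kWh
aquarium pump: 16.8 W × 4.22 h = 71 Wh = 0.0709 kWh
LED light strip: 16.8 W × 9.3 h = 156 Wh = 0.1562 kWh
Total energy = 0.05819 + 0.7117 + 6.823 + 0.0709 + 0.1562 = 7.82 kWh
Cost = 7.82 kWh × £0.197 = £1.54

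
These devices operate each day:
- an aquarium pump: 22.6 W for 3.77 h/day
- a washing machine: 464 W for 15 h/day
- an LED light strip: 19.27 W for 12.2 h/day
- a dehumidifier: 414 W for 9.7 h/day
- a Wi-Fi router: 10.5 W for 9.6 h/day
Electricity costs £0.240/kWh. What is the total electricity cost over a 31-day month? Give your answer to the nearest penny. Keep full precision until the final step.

£84.79

aquarium pump: 22.6 W × 3.77 h × 31 d = 2,641 Wh = 2.641 kWh
washing machine: 464 W × 15 h × 31 d = 215,760 Wh = 215.8 kWh
LED light strip: 19.27 W × 12.2 h × 31 d = 7,288 Wh = 7.288 kWh
dehumidifier: 414 W × 9.7 h × 31 d = 124,490 Wh = 124.5 kWh
Wi-Fi router: 10.5 W × 9.6 h × 31 d = 3,125 Wh = 3.125 kWh
Total energy = 2.641 + 215.8 + 7.288 + 124.5 + 3.125 = 353.3 kWh
Cost = 353.3 kWh × £0.240 = £84.79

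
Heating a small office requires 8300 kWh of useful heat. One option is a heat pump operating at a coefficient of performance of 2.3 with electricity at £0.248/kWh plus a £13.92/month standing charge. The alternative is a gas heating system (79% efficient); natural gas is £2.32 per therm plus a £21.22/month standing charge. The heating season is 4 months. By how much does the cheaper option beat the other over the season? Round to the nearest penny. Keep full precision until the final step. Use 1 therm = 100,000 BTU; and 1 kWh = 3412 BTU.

Heat load = 8300 kWh × 3412 = 28,319,600 BTU
Gas: input = 28,319,600 / 0.79 = 35,847,595 BTU = 358.5 therm → 358.5 × £2.32 = £831.66; + 4 × £21.22 standing = £916.54
Heat pump: 28,319,600 BTU / 3412 = 8,300 kWh heat; / 2.3 = 3,609 kWh in → × £0.248 = £894.96; + 4 × £13.92 standing = £950.64
Difference = |£916.54 − £950.64| = £34.09

£34.09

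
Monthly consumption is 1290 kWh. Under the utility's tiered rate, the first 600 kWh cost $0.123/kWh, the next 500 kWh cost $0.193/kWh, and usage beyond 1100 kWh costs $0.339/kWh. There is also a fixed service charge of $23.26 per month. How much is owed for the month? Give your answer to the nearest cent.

First 600 kWh × $0.123 = $73.80
Next 500 kWh × $0.193 = $96.50
Remaining 190 kWh × $0.339 = $64.41
Energy charge = $234.71; + service $23.26 = $257.97

$257.97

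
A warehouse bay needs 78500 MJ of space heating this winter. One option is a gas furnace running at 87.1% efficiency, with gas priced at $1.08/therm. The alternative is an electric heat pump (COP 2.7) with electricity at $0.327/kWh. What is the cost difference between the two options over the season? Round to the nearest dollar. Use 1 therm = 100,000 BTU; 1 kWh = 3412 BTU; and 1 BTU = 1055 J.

$1719

Heat load = 78500 MJ = 78,500,000,000 J / 1055 = 74,407,583 BTU
Gas: input = 74,407,583 / 0.871 = 85,427,765 BTU = 854.3 therm → 854.3 × $1.08 = $922.62
Heat pump: 74,407,583 BTU / 3412 = 21,810 kWh heat; / 2.7 = 8,077 kWh in → × $0.327 = $2,641.14
Difference = |$922.62 − $2,641.14| = $1,718.52 ≈ $1719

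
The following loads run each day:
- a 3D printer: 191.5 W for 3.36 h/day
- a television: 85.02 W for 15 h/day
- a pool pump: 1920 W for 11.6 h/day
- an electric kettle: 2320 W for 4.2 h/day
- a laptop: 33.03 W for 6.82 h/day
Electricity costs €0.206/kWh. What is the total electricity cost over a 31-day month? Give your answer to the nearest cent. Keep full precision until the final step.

3D printer: 191.5 W × 3.36 h × 31 d = 19,947 Wh = 19.95 kWh
television: 85.02 W × 15 h × 31 d = 39,534 Wh = 39.53 kWh
pool pump: 1920 W × 11.6 h × 31 d = 690,432 Wh = 690.4 kWh
electric kettle: 2320 W × 4.2 h × 31 d = 302,064 Wh = 302.1 kWh
laptop: 33.03 W × 6.82 h × 31 d = 6,983 Wh = 6.983 kWh
Total energy = 19.95 + 39.53 + 690.4 + 302.1 + 6.983 = 1,059 kWh
Cost = 1,059 kWh × €0.206 = €218.15

€218.15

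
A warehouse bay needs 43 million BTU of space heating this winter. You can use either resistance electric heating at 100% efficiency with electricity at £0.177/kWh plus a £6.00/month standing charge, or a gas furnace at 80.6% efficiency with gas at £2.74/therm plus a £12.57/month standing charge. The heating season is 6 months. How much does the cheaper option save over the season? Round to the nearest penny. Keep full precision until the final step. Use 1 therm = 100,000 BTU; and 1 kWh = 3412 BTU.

Heat load = 43 × 10⁶ BTU = 43,000,000 BTU
Gas: input = 43,000,000 / 0.806 = 53,349,876 BTU = 533.5 therm → 533.5 × £2.74 = £1,461.79; + 6 × £12.57 standing = £1,537.21
Electric: 43,000,000 BTU / 3412 = 12,600 kWh → × £0.177 = £2,230.66; + 6 × £6.00 standing = £2,266.66
Difference = |£1,537.21 − £2,266.66| = £729.45

£729.45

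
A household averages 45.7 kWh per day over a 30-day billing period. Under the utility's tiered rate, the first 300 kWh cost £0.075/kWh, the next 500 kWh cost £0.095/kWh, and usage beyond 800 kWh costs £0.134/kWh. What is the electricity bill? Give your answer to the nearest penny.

Usage = 45.7 kWh/day × 30 days = 1371 kWh
First 300 kWh × £0.075 = £22.50
Next 500 kWh × £0.095 = £47.50
Remaining 571 kWh × £0.134 = £76.51
Total = £146.51

£146.51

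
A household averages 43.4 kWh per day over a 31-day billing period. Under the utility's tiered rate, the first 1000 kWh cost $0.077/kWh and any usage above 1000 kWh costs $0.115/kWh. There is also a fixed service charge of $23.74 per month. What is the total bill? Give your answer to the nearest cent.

$140.46

Usage = 43.4 kWh/day × 31 days = 1345.4 kWh
First 1000 kWh × $0.077 = $77.00
Remaining 345.4 kWh × $0.115 = $39.72
Energy charge = $116.72; + service $23.74 = $140.46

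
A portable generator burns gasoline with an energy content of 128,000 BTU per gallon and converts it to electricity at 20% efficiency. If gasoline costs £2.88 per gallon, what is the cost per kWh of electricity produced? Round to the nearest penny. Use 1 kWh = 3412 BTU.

Electrical output per gallon = 128,000 BTU × 0.20 / 3412 BTU/kWh = 7.503 kWh
Cost per kWh = £2.88 / 7.503 kWh = £0.384

£0.38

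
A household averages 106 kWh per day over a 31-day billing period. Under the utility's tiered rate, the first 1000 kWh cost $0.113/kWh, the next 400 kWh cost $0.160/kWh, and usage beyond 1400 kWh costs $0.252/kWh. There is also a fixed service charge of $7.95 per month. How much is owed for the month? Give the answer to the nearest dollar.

Usage = 106 kWh/day × 31 days = 3286 kWh
First 1000 kWh × $0.113 = $113.00
Next 400 kWh × $0.160 = $64.00
Remaining 1886 kWh × $0.252 = $475.27
Energy charge = $652.27; + service $7.95 = $660.22 ≈ $660

$660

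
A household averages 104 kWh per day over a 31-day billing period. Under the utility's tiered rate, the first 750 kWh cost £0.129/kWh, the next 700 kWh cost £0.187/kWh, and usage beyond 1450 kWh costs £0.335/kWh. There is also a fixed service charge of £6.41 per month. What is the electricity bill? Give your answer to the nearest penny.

£828.35

Usage = 104 kWh/day × 31 days = 3224 kWh
First 750 kWh × £0.129 = £96.75
Next 700 kWh × £0.187 = £130.90
Remaining 1774 kWh × £0.335 = £594.29
Energy charge = £821.94; + service £6.41 = £828.35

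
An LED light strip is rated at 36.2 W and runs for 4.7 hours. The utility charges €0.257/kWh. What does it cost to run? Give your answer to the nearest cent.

Energy = 36.2 W × 4.7 h = 170 Wh = 0.1701 kWh
Cost = 0.1701 kWh × €0.257/kWh = €0.04

€0.04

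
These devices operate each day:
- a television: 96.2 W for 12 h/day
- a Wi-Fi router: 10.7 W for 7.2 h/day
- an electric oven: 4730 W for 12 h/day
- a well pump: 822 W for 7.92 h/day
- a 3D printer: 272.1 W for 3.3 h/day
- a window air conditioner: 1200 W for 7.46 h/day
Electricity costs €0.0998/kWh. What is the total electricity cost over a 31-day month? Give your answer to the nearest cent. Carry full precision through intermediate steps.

€230.03

television: 96.2 W × 12 h × 31 d = 35,786 Wh = 35.79 kWh
Wi-Fi router: 10.7 W × 7.2 h × 31 d = 2,388 Wh = 2.388 kWh
electric oven: 4730 W × 12 h × 31 d = 1,759,560 Wh = 1,760 kWh
well pump: 822 W × 7.92 h × 31 d = 201,817 Wh = 201.8 kWh
3D printer: 272.1 W × 3.3 h × 31 d = 27,836 Wh = 27.84 kWh
window air conditioner: 1200 W × 7.46 h × 31 d = 277,512 Wh = 277.5 kWh
Total energy = 35.79 + 2.388 + 1,760 + 201.8 + 27.84 + 277.5 = 2,305 kWh
Cost = 2,305 kWh × €0.0998 = €230.03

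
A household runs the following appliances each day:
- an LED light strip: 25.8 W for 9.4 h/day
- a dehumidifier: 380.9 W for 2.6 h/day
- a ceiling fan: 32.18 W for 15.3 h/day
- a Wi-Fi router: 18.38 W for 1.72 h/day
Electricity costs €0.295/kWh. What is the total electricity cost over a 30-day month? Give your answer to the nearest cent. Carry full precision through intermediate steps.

LED light strip: 25.8 W × 9.4 h × 30 d = 7,276 Wh = 7.276 kWh
dehumidifier: 380.9 W × 2.6 h × 30 d = 29,710 Wh = 29.71 kWh
ceiling fan: 32.18 W × 15.3 h × 30 d = 14,771 Wh = 14.77 kWh
Wi-Fi router: 18.38 W × 1.72 h × 30 d = 948 Wh = 0.9484 kWh
Total energy = 7.276 + 29.71 + 14.77 + 0.9484 = 52.7 kWh
Cost = 52.7 kWh × €0.295 = €15.55

€15.55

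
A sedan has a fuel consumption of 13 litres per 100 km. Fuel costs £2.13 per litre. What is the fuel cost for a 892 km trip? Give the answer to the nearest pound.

£247

Fuel = 13 L/100 km × 892 km / 100 = 116 L
Cost = 116 L × £2.13/L = £246.99 ≈ £247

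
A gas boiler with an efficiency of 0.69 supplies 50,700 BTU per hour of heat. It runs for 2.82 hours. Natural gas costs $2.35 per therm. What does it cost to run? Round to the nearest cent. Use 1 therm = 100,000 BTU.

$4.87

Heat delivered = 50,700 BTU/h × 2.82 h = 142,974 BTU
Gas input = 142,974 / 0.69 = 207,209 BTU
= 207,209 / 100,000 = 2.072 therm
Cost = 2.072 × $2.35/therm = $4.87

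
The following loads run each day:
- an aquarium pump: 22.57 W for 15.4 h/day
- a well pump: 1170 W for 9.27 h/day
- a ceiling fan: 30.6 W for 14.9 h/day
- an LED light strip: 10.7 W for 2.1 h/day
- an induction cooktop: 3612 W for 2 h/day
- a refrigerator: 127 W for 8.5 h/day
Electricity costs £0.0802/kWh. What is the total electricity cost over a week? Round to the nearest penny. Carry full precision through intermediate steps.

aquarium pump: 22.57 W × 15.4 h × 7 d = 2,433 Wh = 2.433 kWh
well pump: 1170 W × 9.27 h × 7 d = 75,921 Wh = 75.92 kWh
ceiling fan: 30.6 W × 14.9 h × 7 d = 3,192 Wh = 3.192 kWh
LED light strip: 10.7 W × 2.1 h × 7 d = 157 Wh = 0.1573 kWh
induction cooktop: 3612 W × 2 h × 7 d = 50,568 Wh = 50.57 kWh
refrigerator: 127 W × 8.5 h × 7 d = 7,556 Wh = 7.556 kWh
Total energy = 2.433 + 75.92 + 3.192 + 0.1573 + 50.57 + 7.556 = 139.8 kWh
Cost = 139.8 kWh × £0.0802 = £11.21

£11.21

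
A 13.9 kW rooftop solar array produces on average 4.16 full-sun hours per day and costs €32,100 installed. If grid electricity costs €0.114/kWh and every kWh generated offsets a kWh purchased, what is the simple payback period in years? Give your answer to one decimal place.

Daily generation = 13.9 kW × 4.16 h = 57.82 kWh
Annual generation = 57.82 × 365 = 21106 kWh
Annual savings = 21106 × €0.114 = €2,406.06
Payback = €32,100 / €2,406.06 = 13.3 years

13.3 years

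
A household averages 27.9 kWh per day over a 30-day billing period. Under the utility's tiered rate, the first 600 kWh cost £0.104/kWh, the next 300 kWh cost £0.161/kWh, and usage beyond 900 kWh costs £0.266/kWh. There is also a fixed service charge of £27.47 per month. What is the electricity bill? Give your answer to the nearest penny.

Usage = 27.9 kWh/day × 30 days = 837 kWh
First 600 kWh × £0.104 = £62.40
Next 237 kWh × £0.161 = £38.16
Remaining tier: 0 kWh (not reached)
Energy charge = £100.56; + service £27.47 = £128.03

£128.03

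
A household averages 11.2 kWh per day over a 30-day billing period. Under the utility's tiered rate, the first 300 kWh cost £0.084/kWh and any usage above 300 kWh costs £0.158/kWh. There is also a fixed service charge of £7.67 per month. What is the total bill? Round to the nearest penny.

Usage = 11.2 kWh/day × 30 days = 336 kWh
First 300 kWh × £0.084 = £25.20
Remaining 36 kWh × £0.158 = £5.69
Energy charge = £30.89; + service £7.67 = £38.56

£38.56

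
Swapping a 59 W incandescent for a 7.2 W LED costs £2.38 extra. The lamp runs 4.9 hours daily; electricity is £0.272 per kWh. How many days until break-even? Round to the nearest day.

Power saved = 59 − 7.2 = 51.8 W
Daily energy saved = 51.8 W × 4.9 h = 253.8 Wh = 0.25382 kWh
Daily savings = 0.25382 × £0.272 = £0.0690
Payback = £2.38 / £0.0690 per day = 34.47 days

34 days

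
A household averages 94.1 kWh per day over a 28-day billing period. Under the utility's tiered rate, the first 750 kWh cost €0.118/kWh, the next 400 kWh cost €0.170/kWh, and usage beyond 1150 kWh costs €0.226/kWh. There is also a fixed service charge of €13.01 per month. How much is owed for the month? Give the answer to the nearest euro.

Usage = 94.1 kWh/day × 28 days = 2634.8 kWh
First 750 kWh × €0.118 = €88.50
Next 400 kWh × €0.170 = €68.00
Remaining 1484.8 kWh × €0.226 = €335.56
Energy charge = €492.06; + service €13.01 = €505.07 ≈ €505

€505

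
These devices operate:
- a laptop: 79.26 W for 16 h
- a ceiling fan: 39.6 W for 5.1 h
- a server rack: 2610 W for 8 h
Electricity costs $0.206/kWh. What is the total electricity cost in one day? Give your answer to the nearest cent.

$4.60

laptop: 79.26 W × 16 h = 1,268 Wh = 1.268 kWh
ceiling fan: 39.6 W × 5.1 h = 202 Wh = 0.202 kWh
server rack: 2610 W × 8 h = 20,880 Wh = 20.88 kWh
Total energy = 1.268 + 0.202 + 20.88 = 22.35 kWh
Cost = 22.35 kWh × $0.206 = $4.60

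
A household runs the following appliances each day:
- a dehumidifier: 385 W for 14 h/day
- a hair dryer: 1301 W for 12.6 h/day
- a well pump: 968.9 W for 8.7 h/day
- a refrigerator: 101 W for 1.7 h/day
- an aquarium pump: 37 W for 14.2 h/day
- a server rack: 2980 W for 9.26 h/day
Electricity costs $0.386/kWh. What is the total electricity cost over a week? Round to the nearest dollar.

dehumidifier: 385 W × 14 h × 7 d = 37,730 Wh = 37.73 kWh
hair dryer: 1301 W × 12.6 h × 7 d = 114,748 Wh = 114.7 kWh
well pump: 968.9 W × 8.7 h × 7 d = 59,006 Wh = 59.01 kWh
refrigerator: 101 W × 1.7 h × 7 d = 1,202 Wh = 1.202 kWh
aquarium pump: 37 W × 14.2 h × 7 d = 3,678 Wh = 3.678 kWh
server rack: 2980 W × 9.26 h × 7 d = 193,164 Wh = 193.2 kWh
Total energy = 37.73 + 114.7 + 59.01 + 1.202 + 3.678 + 193.2 = 409.5 kWh
Cost = 409.5 kWh × $0.386 = $158.08 ≈ $158

$158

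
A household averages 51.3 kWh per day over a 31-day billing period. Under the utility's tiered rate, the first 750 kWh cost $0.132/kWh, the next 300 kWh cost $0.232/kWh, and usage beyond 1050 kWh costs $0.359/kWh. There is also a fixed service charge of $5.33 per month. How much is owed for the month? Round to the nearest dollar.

Usage = 51.3 kWh/day × 31 days = 1590.3 kWh
First 750 kWh × $0.132 = $99.00
Next 300 kWh × $0.232 = $69.60
Remaining 540.3 kWh × $0.359 = $193.97
Energy charge = $362.57; + service $5.33 = $367.90 ≈ $368

$368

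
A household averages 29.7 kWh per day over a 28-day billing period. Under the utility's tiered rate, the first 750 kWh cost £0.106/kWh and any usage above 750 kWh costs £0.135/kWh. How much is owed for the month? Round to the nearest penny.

£90.52

Usage = 29.7 kWh/day × 28 days = 831.6 kWh
First 750 kWh × £0.106 = £79.50
Remaining 81.6 kWh × £0.135 = £11.02
Total = £90.52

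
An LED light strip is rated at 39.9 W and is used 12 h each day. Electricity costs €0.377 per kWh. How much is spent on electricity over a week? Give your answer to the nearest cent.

Energy = 39.9 W × 12 h/day × 7 days = 3,352 Wh = 3.352 kWh
Cost = 3.352 kWh × €0.377/kWh = €1.26

€1.26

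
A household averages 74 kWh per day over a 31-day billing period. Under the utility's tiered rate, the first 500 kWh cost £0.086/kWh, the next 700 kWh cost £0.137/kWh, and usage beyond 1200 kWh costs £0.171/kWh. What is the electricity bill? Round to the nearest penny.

Usage = 74 kWh/day × 31 days = 2294 kWh
First 500 kWh × £0.086 = £43.00
Next 700 kWh × £0.137 = £95.90
Remaining 1094 kWh × £0.171 = £187.07
Total = £325.97

£325.97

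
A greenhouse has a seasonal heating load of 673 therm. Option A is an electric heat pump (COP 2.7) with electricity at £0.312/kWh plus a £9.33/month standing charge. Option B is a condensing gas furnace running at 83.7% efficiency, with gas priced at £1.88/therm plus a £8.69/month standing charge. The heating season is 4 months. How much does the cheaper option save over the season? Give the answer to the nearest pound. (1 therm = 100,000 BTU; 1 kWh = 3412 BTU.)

£770

Heat load = 673 therm × 100,000 = 67,300,000 BTU
Gas: input = 67,300,000 / 0.837 = 80,406,213 BTU = 804.1 therm → 804.1 × £1.88 = £1,511.64; + 4 × £8.69 standing = £1,546.40
Heat pump: 67,300,000 BTU / 3412 = 19,720 kWh heat; / 2.7 = 7,305 kWh in → × £0.312 = £2,279.28; + 4 × £9.33 standing = £2,316.60
Difference = |£1,546.40 − £2,316.60| = £770.20 ≈ £770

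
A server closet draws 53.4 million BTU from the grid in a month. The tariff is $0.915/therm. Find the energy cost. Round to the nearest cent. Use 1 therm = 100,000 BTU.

$488.61

53.4 million BTU × (10 therm/million BTU) = 534 therm
Cost = 534 therm × $0.915/therm = $488.61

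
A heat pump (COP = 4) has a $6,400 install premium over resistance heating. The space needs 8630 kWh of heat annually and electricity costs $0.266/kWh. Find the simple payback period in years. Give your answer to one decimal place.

3.7 years

Resistance: 8630 kWh × $0.266 = $2,295.58/yr
Heat pump: 8630 / 4 = 2158 kWh in → × $0.266 = $573.89/yr
Annual savings = $1,721.68
Payback = $6,400 / $1,721.68 = 3.72 years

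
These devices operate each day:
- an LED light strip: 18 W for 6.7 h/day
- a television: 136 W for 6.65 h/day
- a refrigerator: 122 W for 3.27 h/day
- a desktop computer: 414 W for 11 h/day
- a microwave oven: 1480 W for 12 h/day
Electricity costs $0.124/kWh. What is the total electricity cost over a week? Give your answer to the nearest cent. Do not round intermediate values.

LED light strip: 18 W × 6.7 h × 7 d = 844 Wh = 0.8442 kWh
television: 136 W × 6.65 h × 7 d = 6,331 Wh = 6.331 kWh
refrigerator: 122 W × 3.27 h × 7 d = 2,793 Wh = 2.793 kWh
desktop computer: 414 W × 11 h × 7 d = 31,878 Wh = 31.88 kWh
microwave oven: 1480 W × 12 h × 7 d = 124,320 Wh = 124.3 kWh
Total energy = 0.8442 + 6.331 + 2.793 + 31.88 + 124.3 = 166.2 kWh
Cost = 166.2 kWh × $0.124 = $20.60

$20.60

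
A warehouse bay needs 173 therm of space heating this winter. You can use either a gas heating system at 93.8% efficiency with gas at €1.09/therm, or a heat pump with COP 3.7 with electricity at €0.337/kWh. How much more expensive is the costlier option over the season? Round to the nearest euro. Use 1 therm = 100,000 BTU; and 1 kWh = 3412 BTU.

Heat load = 173 therm × 100,000 = 17,300,000 BTU
Gas: input = 17,300,000 / 0.938 = 18,443,497 BTU = 184.4 therm → 184.4 × €1.09 = €201.03
Heat pump: 17,300,000 BTU / 3412 = 5,070 kWh heat; / 3.7 = 1,370 kWh in → × €0.337 = €461.81
Difference = |€201.03 − €461.81| = €260.78 ≈ €261

€261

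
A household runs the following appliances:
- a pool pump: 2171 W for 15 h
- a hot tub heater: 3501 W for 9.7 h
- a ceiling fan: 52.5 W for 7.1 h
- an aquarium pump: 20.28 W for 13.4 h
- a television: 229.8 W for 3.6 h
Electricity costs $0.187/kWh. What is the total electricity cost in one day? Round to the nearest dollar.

pool pump: 2171 W × 15 h = 32,565 Wh = 32.56 kWh
hot tub heater: 3501 W × 9.7 h = 33,960 Wh = 33.96 kWh
ceiling fan: 52.5 W × 7.1 h = 373 Wh = 0.3728 kWh
aquarium pump: 20.28 W × 13.4 h = 272 Wh = 0.2718 kWh
television: 229.8 W × 3.6 h = 827 Wh = 0.8273 kWh
Total energy = 32.56 + 33.96 + 0.3728 + 0.2718 + 0.8273 = 68 kWh
Cost = 68 kWh × $0.187 = $12.72 ≈ $13

$13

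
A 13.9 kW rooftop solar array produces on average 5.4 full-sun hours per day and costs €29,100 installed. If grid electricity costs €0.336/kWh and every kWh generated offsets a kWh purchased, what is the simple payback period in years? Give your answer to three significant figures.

Daily generation = 13.9 kW × 5.4 h = 75.06 kWh
Annual generation = 75.06 × 365 = 27397 kWh
Annual savings = 27397 × €0.336 = €9,205.36
Payback = €29,100 / €9,205.36 = 3.16 years

3.16 years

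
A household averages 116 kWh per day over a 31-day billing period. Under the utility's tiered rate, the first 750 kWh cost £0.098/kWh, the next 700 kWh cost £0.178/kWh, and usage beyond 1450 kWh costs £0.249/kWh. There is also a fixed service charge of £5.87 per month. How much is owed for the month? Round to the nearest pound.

Usage = 116 kWh/day × 31 days = 3596 kWh
First 750 kWh × £0.098 = £73.50
Next 700 kWh × £0.178 = £124.60
Remaining 2146 kWh × £0.249 = £534.35
Energy charge = £732.45; + service £5.87 = £738.32 ≈ £738

£738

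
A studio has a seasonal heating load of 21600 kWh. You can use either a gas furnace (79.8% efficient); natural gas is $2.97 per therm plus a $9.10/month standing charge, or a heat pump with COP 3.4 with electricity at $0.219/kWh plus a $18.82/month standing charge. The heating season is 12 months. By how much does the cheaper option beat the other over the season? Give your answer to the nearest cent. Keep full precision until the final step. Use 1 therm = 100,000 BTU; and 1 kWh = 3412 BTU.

Heat load = 21600 kWh × 3412 = 73,699,200 BTU
Gas: input = 73,699,200 / 0.798 = 92,354,887 BTU = 923.5 therm → 923.5 × $2.97 = $2,742.94; + 12 × $9.10 standing = $2,852.14
Heat pump: 73,699,200 BTU / 3412 = 21,600 kWh heat; / 3.4 = 6,353 kWh in → × $0.219 = $1,391.29; + 12 × $18.82 standing = $1,617.13
Difference = |$2,852.14 − $1,617.13| = $1,235.01

$1235.01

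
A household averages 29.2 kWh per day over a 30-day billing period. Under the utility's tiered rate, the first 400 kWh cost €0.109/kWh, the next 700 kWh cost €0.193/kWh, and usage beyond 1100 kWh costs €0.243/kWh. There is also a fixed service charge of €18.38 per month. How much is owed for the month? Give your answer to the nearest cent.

Usage = 29.2 kWh/day × 30 days = 876 kWh
First 400 kWh × €0.109 = €43.60
Next 476 kWh × €0.193 = €91.87
Remaining tier: 0 kWh (not reached)
Energy charge = €135.47; + service €18.38 = €153.85

€153.85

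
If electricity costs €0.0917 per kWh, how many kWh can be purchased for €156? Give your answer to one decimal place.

1701.2 kWh

€156 / €0.0917 per kWh = 1,701 kWh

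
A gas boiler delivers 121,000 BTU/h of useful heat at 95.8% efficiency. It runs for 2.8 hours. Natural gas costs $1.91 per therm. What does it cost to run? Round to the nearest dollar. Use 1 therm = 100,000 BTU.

Heat delivered = 121,000 BTU/h × 2.8 h = 338,800 BTU
Gas input = 338,800 / 0.958 = 353,653 BTU
= 353,653 / 100,000 = 3.537 therm
Cost = 3.537 × $1.91/therm = $6.75 ≈ $7

$7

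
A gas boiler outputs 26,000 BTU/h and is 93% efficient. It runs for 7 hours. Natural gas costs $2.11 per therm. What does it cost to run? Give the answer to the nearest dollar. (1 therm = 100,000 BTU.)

$4

Heat delivered = 26,000 BTU/h × 7 h = 182,000 BTU
Gas input = 182,000 / 0.93 = 195,699 BTU
= 195,699 / 100,000 = 1.957 therm
Cost = 1.957 × $2.11/therm = $4.13 ≈ $4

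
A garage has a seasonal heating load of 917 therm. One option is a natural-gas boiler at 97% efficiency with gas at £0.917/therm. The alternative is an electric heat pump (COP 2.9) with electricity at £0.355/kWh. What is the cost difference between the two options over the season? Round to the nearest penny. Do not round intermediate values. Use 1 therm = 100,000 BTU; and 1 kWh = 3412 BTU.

£2423.06

Heat load = 917 therm × 100,000 = 91,700,000 BTU
Gas: input = 91,700,000 / 0.97 = 94,536,082 BTU = 945.4 therm → 945.4 × £0.917 = £866.90
Heat pump: 91,700,000 BTU / 3412 = 26,880 kWh heat; / 2.9 = 9,267 kWh in → × £0.355 = £3,289.96
Difference = |£866.90 − £3,289.96| = £2,423.06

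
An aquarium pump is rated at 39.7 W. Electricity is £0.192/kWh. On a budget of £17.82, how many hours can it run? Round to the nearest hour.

Energy budget = £17.82 / £0.192 per kWh = 92.81 kWh = 92,812 Wh
Runtime = 92,812 Wh / 39.7 W = 2,338 h

2338 h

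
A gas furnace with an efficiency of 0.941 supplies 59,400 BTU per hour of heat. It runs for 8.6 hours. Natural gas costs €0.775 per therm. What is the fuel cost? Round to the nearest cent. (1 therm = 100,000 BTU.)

€4.21

Heat delivered = 59,400 BTU/h × 8.6 h = 510,840 BTU
Gas input = 510,840 / 0.941 = 542,869 BTU
= 542,869 / 100,000 = 5.429 therm
Cost = 5.429 × €0.775/therm = €4.21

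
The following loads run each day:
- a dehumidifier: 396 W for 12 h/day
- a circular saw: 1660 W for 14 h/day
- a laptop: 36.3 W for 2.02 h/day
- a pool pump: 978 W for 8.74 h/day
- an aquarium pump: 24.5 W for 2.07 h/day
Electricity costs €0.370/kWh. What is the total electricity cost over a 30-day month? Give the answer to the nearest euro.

dehumidifier: 396 W × 12 h × 30 d = 142,560 Wh = 142.6 kWh
circular saw: 1660 W × 14 h × 30 d = 697,200 Wh = 697.2 kWh
laptop: 36.3 W × 2.02 h × 30 d = 2,200 Wh = 2.2 kWh
pool pump: 978 W × 8.74 h × 30 d = 256,432 Wh = 256.4 kWh
aquarium pump: 24.5 W × 2.07 h × 30 d = 1,521 Wh = 1.521 kWh
Total energy = 142.6 + 697.2 + 2.2 + 256.4 + 1.521 = 1,100 kWh
Cost = 1,100 kWh × €0.370 = €406.97 ≈ €407

€407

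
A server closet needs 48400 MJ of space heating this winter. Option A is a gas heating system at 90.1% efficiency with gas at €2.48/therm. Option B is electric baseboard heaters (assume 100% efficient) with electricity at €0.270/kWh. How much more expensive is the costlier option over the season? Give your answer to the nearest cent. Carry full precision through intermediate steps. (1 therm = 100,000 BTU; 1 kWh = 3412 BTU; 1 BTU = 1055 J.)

€2367.59

Heat load = 48400 MJ = 48,400,000,000 J / 1055 = 45,876,777 BTU
Gas: input = 45,876,777 / 0.901 = 50,917,622 BTU = 509.2 therm → 509.2 × €2.48 = €1,262.76
Electric: 45,876,777 BTU / 3412 = 13,450 kWh → × €0.270 = €3,630.34
Difference = |€1,262.76 − €3,630.34| = €2,367.59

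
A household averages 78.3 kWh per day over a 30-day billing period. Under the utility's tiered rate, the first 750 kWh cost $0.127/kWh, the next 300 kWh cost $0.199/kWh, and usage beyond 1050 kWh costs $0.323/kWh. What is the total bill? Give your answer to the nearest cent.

Usage = 78.3 kWh/day × 30 days = 2349 kWh
First 750 kWh × $0.127 = $95.25
Next 300 kWh × $0.199 = $59.70
Remaining 1299 kWh × $0.323 = $419.58
Total = $574.53

$574.53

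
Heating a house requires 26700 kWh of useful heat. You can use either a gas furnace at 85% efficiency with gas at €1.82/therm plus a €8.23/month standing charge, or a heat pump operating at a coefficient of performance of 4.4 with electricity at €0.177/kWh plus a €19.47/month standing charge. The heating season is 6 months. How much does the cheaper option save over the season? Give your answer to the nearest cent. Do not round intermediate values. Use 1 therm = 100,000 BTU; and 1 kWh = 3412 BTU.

€809.11

Heat load = 26700 kWh × 3412 = 91,100,400 BTU
Gas: input = 91,100,400 / 0.85 = 107,176,941 BTU = 1,072 therm → 1,072 × €1.82 = €1,950.62; + 6 × €8.23 standing = €2,000.00
Heat pump: 91,100,400 BTU / 3412 = 26,700 kWh heat; / 4.4 = 6,068 kWh in → × €0.177 = €1,074.07; + 6 × €19.47 standing = €1,190.89
Difference = |€2,000.00 − €1,190.89| = €809.11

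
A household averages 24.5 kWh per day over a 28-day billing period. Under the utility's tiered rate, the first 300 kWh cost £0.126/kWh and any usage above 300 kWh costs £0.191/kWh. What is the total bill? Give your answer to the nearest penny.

Usage = 24.5 kWh/day × 28 days = 686 kWh
First 300 kWh × £0.126 = £37.80
Remaining 386 kWh × £0.191 = £73.73
Total = £111.53

£111.53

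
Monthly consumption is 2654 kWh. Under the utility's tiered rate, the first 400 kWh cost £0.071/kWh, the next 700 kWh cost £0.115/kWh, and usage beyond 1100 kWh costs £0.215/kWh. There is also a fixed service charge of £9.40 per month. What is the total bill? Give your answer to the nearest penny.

£452.41

First 400 kWh × £0.071 = £28.40
Next 700 kWh × £0.115 = £80.50
Remaining 1554 kWh × £0.215 = £334.11
Energy charge = £443.01; + service £9.40 = £452.41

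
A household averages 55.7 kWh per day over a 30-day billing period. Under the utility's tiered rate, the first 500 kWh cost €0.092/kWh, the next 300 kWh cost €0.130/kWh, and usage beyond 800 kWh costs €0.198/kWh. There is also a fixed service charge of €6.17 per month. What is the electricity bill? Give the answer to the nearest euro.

Usage = 55.7 kWh/day × 30 days = 1671 kWh
First 500 kWh × €0.092 = €46.00
Next 300 kWh × €0.130 = €39.00
Remaining 871 kWh × €0.198 = €172.46
Energy charge = €257.46; + service €6.17 = €263.63 ≈ €264

€264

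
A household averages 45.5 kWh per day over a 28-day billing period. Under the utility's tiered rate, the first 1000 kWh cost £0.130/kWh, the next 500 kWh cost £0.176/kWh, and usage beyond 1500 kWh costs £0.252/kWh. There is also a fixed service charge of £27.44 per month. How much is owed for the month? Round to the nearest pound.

£206

Usage = 45.5 kWh/day × 28 days = 1274 kWh
First 1000 kWh × £0.130 = £130.00
Next 274 kWh × £0.176 = £48.22
Remaining tier: 0 kWh (not reached)
Energy charge = £178.22; + service £27.44 = £205.66 ≈ £206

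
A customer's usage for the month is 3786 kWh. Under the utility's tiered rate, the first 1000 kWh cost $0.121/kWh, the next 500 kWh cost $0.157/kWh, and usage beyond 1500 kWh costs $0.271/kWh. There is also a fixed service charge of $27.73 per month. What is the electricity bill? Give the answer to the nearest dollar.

$847

First 1000 kWh × $0.121 = $121.00
Next 500 kWh × $0.157 = $78.50
Remaining 2286 kWh × $0.271 = $619.51
Energy charge = $819.01; + service $27.73 = $846.74 ≈ $847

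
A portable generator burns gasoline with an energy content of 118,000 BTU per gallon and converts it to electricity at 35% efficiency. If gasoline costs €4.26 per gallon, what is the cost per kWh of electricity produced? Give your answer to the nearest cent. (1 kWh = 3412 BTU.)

€0.35

Electrical output per gallon = 118,000 BTU × 0.35 / 3412 BTU/kWh = 12.1 kWh
Cost per kWh = €4.26 / 12.1 kWh = €0.352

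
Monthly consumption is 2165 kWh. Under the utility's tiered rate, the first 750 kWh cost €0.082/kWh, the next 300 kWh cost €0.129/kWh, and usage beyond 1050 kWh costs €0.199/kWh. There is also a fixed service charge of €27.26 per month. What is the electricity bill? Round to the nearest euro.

First 750 kWh × €0.082 = €61.50
Next 300 kWh × €0.129 = €38.70
Remaining 1115 kWh × €0.199 = €221.89
Energy charge = €322.09; + service €27.26 = €349.35 ≈ €349

€349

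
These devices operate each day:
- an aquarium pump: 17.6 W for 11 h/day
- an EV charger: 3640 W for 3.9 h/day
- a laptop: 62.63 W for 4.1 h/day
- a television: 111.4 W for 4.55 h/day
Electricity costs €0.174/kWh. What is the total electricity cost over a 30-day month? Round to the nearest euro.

aquarium pump: 17.6 W × 11 h × 30 d = 5,808 Wh = 5.808 kWh
EV charger: 3640 W × 3.9 h × 30 d = 425,880 Wh = 425.9 kWh
laptop: 62.63 W × 4.1 h × 30 d = 7,703 Wh = 7.703 kWh
television: 111.4 W × 4.55 h × 30 d = 15,206 Wh = 15.21 kWh
Total energy = 5.808 + 425.9 + 7.703 + 15.21 = 454.6 kWh
Cost = 454.6 kWh × €0.174 = €79.10 ≈ €79

€79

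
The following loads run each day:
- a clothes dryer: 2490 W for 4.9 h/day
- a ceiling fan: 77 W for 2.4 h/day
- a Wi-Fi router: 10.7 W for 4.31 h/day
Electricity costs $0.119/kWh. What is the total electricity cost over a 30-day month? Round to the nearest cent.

clothes dryer: 2490 W × 4.9 h × 30 d = 366,030 Wh = 366 kWh
ceiling fan: 77 W × 2.4 h × 30 d = 5,544 Wh = 5.544 kWh
Wi-Fi router: 10.7 W × 4.31 h × 30 d = 1,384 Wh = 1.384 kWh
Total energy = 366 + 5.544 + 1.384 = 373 kWh
Cost = 373 kWh × $0.119 = $44.38

$44.38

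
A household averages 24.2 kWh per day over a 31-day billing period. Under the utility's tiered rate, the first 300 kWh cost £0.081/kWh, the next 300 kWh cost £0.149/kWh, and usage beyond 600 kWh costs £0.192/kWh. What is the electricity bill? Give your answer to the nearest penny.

Usage = 24.2 kWh/day × 31 days = 750.2 kWh
First 300 kWh × £0.081 = £24.30
Next 300 kWh × £0.149 = £44.70
Remaining 150.2 kWh × £0.192 = £28.84
Total = £97.84

£97.84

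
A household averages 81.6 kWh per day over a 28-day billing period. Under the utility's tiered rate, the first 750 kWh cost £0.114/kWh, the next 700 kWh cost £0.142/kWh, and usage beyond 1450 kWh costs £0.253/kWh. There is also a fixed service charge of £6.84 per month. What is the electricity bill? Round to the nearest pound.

Usage = 81.6 kWh/day × 28 days = 2284.8 kWh
First 750 kWh × £0.114 = £85.50
Next 700 kWh × £0.142 = £99.40
Remaining 834.8 kWh × £0.253 = £211.20
Energy charge = £396.10; + service £6.84 = £402.94 ≈ £403

£403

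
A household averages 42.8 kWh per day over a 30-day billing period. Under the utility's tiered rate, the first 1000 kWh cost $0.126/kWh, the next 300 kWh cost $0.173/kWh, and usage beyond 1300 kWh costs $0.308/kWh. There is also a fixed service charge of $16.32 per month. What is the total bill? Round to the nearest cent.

$191.45

Usage = 42.8 kWh/day × 30 days = 1284 kWh
First 1000 kWh × $0.126 = $126.00
Next 284 kWh × $0.173 = $49.13
Remaining tier: 0 kWh (not reached)
Energy charge = $175.13; + service $16.32 = $191.45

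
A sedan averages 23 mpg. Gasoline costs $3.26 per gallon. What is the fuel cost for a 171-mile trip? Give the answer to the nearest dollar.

$24

Fuel = 171 mi / 23 mpg = 7.435 gal
Cost = 7.435 gal × $3.26/gal = $24.24 ≈ $24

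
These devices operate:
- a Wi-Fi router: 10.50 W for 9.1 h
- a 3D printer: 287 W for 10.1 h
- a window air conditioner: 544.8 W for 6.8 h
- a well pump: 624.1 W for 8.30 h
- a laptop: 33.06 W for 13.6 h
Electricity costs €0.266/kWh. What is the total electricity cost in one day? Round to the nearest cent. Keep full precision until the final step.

€3.28

Wi-Fi router: 10.50 W × 9.1 h = 96 Wh = 0.09555 kWh
3D printer: 287 W × 10.1 h = 2,899 Wh = 2.899 kWh
window air conditioner: 544.8 W × 6.8 h = 3,705 Wh = 3.705 kWh
well pump: 624.1 W × 8.30 h = 5,180 Wh = 5.18 kWh
laptop: 33.06 W × 13.6 h = 450 Wh = 0.4496 kWh
Total energy = 0.09555 + 2.899 + 3.705 + 5.18 + 0.4496 = 12.33 kWh
Cost = 12.33 kWh × €0.266 = €3.28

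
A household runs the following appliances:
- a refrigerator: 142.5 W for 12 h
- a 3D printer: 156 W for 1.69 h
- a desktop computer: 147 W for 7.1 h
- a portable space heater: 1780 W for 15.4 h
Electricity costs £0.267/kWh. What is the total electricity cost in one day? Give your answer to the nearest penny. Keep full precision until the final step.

refrigerator: 142.5 W × 12 h = 1,710 Wh = 1.71 kWh
3D printer: 156 W × 1.69 h = 264 Wh = 0.2636 kWh
desktop computer: 147 W × 7.1 h = 1,044 Wh = 1.044 kWh
portable space heater: 1780 W × 15.4 h = 27,412 Wh = 27.41 kWh
Total energy = 1.71 + 0.2636 + 1.044 + 27.41 = 30.43 kWh
Cost = 30.43 kWh × £0.267 = £8.12

£8.12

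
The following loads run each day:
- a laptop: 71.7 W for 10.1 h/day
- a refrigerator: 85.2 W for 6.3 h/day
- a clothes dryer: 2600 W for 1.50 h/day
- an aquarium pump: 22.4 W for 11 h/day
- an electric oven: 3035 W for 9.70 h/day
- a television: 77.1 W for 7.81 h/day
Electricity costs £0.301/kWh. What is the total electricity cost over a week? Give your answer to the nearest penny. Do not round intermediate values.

laptop: 71.7 W × 10.1 h × 7 d = 5,069 Wh = 5.069 kWh
refrigerator: 85.2 W × 6.3 h × 7 d = 3,757 Wh = 3.757 kWh
clothes dryer: 2600 W × 1.50 h × 7 d = 27,300 Wh = 27.3 kWh
aquarium pump: 22.4 W × 11 h × 7 d = 1,725 Wh = 1.725 kWh
electric oven: 3035 W × 9.70 h × 7 d = 206,076 Wh = 206.1 kWh
television: 77.1 W × 7.81 h × 7 d = 4,215 Wh = 4.215 kWh
Total energy = 5.069 + 3.757 + 27.3 + 1.725 + 206.1 + 4.215 = 248.1 kWh
Cost = 248.1 kWh × £0.301 = £74.69

£74.69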